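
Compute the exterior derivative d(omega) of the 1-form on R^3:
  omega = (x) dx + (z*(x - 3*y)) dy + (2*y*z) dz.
d(omega) = (z) dx ∧ dy + (-x + 3*y + 2*z) dy ∧ dz

For a 1-form omega = sum_i f_i dx_i, the exterior derivative is
  d(omega) = sum_{i < j} (∂f_j/∂x_i - ∂f_i/∂x_j) dx_i ∧ dx_j.
  coefficient of dx ∧ dy: ∂f_2/∂x - ∂f_1/∂y = ∂(z*(x - 3*y))/∂x - ∂(x)/∂y = z
  coefficient of dy ∧ dz: ∂f_3/∂y - ∂f_2/∂z = ∂(2*y*z)/∂y - ∂(z*(x - 3*y))/∂z = -x + 3*y + 2*z
Assembling: d(omega) = (z) dx ∧ dy + (-x + 3*y + 2*z) dy ∧ dz.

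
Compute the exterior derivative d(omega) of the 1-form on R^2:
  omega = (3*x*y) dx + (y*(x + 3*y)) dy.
d(omega) = (-3*x + y) dx ∧ dy

For a 1-form omega = sum_i f_i dx_i, the exterior derivative is
  d(omega) = sum_{i < j} (∂f_j/∂x_i - ∂f_i/∂x_j) dx_i ∧ dx_j.
  coefficient of dx ∧ dy: ∂f_2/∂x - ∂f_1/∂y = ∂(y*(x + 3*y))/∂x - ∂(3*x*y)/∂y = -3*x + y
Assembling: d(omega) = (-3*x + y) dx ∧ dy.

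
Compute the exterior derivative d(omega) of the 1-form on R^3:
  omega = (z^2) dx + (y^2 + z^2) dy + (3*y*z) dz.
d(omega) = (-2*z) dx ∧ dz + (z) dy ∧ dz

For a 1-form omega = sum_i f_i dx_i, the exterior derivative is
  d(omega) = sum_{i < j} (∂f_j/∂x_i - ∂f_i/∂x_j) dx_i ∧ dx_j.
  coefficient of dx ∧ dz: ∂f_3/∂x - ∂f_1/∂z = ∂(3*y*z)/∂x - ∂(z^2)/∂z = -2*z
  coefficient of dy ∧ dz: ∂f_3/∂y - ∂f_2/∂z = ∂(3*y*z)/∂y - ∂(y^2 + z^2)/∂z = z
Assembling: d(omega) = (-2*z) dx ∧ dz + (z) dy ∧ dz.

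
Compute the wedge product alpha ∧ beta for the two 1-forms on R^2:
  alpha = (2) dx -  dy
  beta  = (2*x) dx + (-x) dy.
alpha ∧ beta = 0

Distribute the wedge, using dx_i ∧ dx_j = -dx_j ∧ dx_i and dx_i ∧ dx_i = 0. For each pair (i, j) with i < j, the coefficient of dx_i ∧ dx_j in alpha ∧ beta is (alpha_i * beta_j - alpha_j * beta_i). Collecting: alpha ∧ beta = 0.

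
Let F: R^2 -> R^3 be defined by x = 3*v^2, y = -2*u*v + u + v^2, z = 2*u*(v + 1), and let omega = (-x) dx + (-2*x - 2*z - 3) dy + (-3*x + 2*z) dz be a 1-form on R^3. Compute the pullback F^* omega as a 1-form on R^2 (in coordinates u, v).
F^* omega = (16*u*v^2 + 20*u*v + 4*u - 6*v^3 - 24*v^2 + 6*v - 3) du + (16*u^2*v + 16*u^2 - 14*u*v^2 - 8*u*v + 6*u - 30*v^3 - 6*v) dv

Using F^*(f dg) = (f ∘ F) d(g ∘ F), substitute each coordinate x_i by F_i(u, v) in f_i, and replace dx_i by d F_i = (∂F_i/∂u) du + (∂F_i/∂v) dv.
  For the x component: f_1(F) = -3*v^2; d F_1 = (0) du + (6*v) dv
  For the y component: f_2(F) = -4*u*v - 4*u - 6*v^2 - 3; d F_2 = (1 - 2*v) du + (-2*u + 2*v) dv
  For the z component: f_3(F) = 4*u*v + 4*u - 9*v^2; d F_3 = (2*v + 2) du + (2*u) dv
Combining and collecting du, dv coefficients:
  coeff of du: 16*u*v^2 + 20*u*v + 4*u - 6*v^3 - 24*v^2 + 6*v - 3
  coeff of dv: 16*u^2*v + 16*u^2 - 14*u*v^2 - 8*u*v + 6*u - 30*v^3 - 6*v
F^* omega = (16*u*v^2 + 20*u*v + 4*u - 6*v^3 - 24*v^2 + 6*v - 3) du + (16*u^2*v + 16*u^2 - 14*u*v^2 - 8*u*v + 6*u - 30*v^3 - 6*v) dv.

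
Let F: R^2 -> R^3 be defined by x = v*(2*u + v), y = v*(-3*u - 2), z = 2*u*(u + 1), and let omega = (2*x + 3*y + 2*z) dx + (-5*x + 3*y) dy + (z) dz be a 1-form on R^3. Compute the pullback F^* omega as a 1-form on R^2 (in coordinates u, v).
F^* omega = (8*u^3 + 8*u^2*v + 12*u^2 + 47*u*v^2 + 8*u*v + 4*u + 19*v^3 + 6*v^2) du + (8*u^3 + 55*u^2*v + 8*u^2 + 9*u*v^2 + 52*u*v + 4*v^3 - 2*v^2 + 12*v) dv

Using F^*(f dg) = (f ∘ F) d(g ∘ F), substitute each coordinate x_i by F_i(u, v) in f_i, and replace dx_i by d F_i = (∂F_i/∂u) du + (∂F_i/∂v) dv.
  For the x component: f_1(F) = 4*u^2 - 5*u*v + 4*u + 2*v^2 - 6*v; d F_1 = (2*v) du + (2*u + 2*v) dv
  For the y component: f_2(F) = v*(-19*u - 5*v - 6); d F_2 = (-3*v) du + (-3*u - 2) dv
  For the z component: f_3(F) = 2*u*(u + 1); d F_3 = (4*u + 2) du + (0) dv
Combining and collecting du, dv coefficients:
  coeff of du: 8*u^3 + 8*u^2*v + 12*u^2 + 47*u*v^2 + 8*u*v + 4*u + 19*v^3 + 6*v^2
  coeff of dv: 8*u^3 + 55*u^2*v + 8*u^2 + 9*u*v^2 + 52*u*v + 4*v^3 - 2*v^2 + 12*v
F^* omega = (8*u^3 + 8*u^2*v + 12*u^2 + 47*u*v^2 + 8*u*v + 4*u + 19*v^3 + 6*v^2) du + (8*u^3 + 55*u^2*v + 8*u^2 + 9*u*v^2 + 52*u*v + 4*v^3 - 2*v^2 + 12*v) dv.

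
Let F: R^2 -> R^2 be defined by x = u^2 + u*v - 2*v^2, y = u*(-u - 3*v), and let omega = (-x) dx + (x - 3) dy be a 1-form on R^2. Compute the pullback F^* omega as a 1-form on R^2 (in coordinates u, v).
F^* omega = (-4*u^3 - 8*u^2*v + 4*u*v^2 + 6*u + 8*v^3 + 9*v) du + (-4*u^3 + 12*u*v^2 + 9*u - 8*v^3) dv

Using F^*(f dg) = (f ∘ F) d(g ∘ F), substitute each coordinate x_i by F_i(u, v) in f_i, and replace dx_i by d F_i = (∂F_i/∂u) du + (∂F_i/∂v) dv.
  For the x component: f_1(F) = -u^2 - u*v + 2*v^2; d F_1 = (2*u + v) du + (u - 4*v) dv
  For the y component: f_2(F) = u^2 + u*v - 2*v^2 - 3; d F_2 = (-2*u - 3*v) du + (-3*u) dv
Combining and collecting du, dv coefficients:
  coeff of du: -4*u^3 - 8*u^2*v + 4*u*v^2 + 6*u + 8*v^3 + 9*v
  coeff of dv: -4*u^3 + 12*u*v^2 + 9*u - 8*v^3
F^* omega = (-4*u^3 - 8*u^2*v + 4*u*v^2 + 6*u + 8*v^3 + 9*v) du + (-4*u^3 + 12*u*v^2 + 9*u - 8*v^3) dv.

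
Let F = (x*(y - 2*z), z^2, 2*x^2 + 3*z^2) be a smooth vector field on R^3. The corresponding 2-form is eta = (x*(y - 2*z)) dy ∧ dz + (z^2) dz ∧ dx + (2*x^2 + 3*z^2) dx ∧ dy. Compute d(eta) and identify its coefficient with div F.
d(eta) = (y + 4*z) dx ∧ dy ∧ dz; div F = y + 4*z

For a 2-form in R^3 of the form above, applying d gives a 3-form with coefficient ∂P/∂x + ∂Q/∂y + ∂R/∂z:
  ∂P/∂x = y - 2*z
  ∂Q/∂y = 0
  ∂R/∂z = 6*z
Sum = y + 4*z, which is exactly div F.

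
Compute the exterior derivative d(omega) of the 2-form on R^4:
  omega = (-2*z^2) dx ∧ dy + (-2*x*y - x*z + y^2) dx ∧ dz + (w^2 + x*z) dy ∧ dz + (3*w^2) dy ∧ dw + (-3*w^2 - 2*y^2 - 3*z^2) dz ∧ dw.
d(omega) = (2*x - 2*y - 3*z) dx ∧ dy ∧ dz + (2*w - 4*y) dy ∧ dz ∧ dw

For a 2-form omega = sum_{i<j} g_{ij} dx_i ∧ dx_j, the exterior derivative is
  d(omega) = sum_{i<j} d(g_{ij}) ∧ dx_i ∧ dx_j = sum_{i<j, k} (∂g_{ij}/∂x_k) dx_k ∧ dx_i ∧ dx_j.
Expand each term, using dx_k ∧ dx_i ∧ dx_j = sgn(permutation) dx_{(a)} ∧ dx_{(b)} ∧ dx_{(c)} with (a < b < c) sorted:
  d(-2*z^2) includes (∂/∂z)(-2*z^2) dz = (-4*z) dz, which multiplied by dx ∧ dy gives (-4*z) dx ∧ dy ∧ dz
  d(-2*x*y - x*z + y^2) includes (∂/∂y)(-2*x*y - x*z + y^2) dy = (-2*x + 2*y) dy, which multiplied by dx ∧ dz gives (2*x - 2*y) dx ∧ dy ∧ dz
  d(w^2 + x*z) includes (∂/∂x)(w^2 + x*z) dx = (z) dx, which multiplied by dy ∧ dz gives (z) dx ∧ dy ∧ dz
  d(w^2 + x*z) includes (∂/∂w)(w^2 + x*z) dw = (2*w) dw, which multiplied by dy ∧ dz gives (2*w) dy ∧ dz ∧ dw
  d(-3*w^2 - 2*y^2 - 3*z^2) includes (∂/∂y)(-3*w^2 - 2*y^2 - 3*z^2) dy = (-4*y) dy, which multiplied by dz ∧ dw gives (-4*y) dy ∧ dz ∧ dw
Collecting like 3-forms: d(omega) = (2*x - 2*y - 3*z) dx ∧ dy ∧ dz + (2*w - 4*y) dy ∧ dz ∧ dw.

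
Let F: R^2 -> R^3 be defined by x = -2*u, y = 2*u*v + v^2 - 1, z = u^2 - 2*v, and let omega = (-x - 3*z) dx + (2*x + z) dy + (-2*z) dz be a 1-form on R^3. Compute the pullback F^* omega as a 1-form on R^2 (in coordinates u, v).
F^* omega = (-4*u^3 + 2*u^2*v + 6*u^2 - 4*u - 4*v^2 - 12*v) du + (2*u^3 + 2*u^2*v - 4*u^2 - 12*u*v - 4*v^2 - 8*v) dv

Using F^*(f dg) = (f ∘ F) d(g ∘ F), substitute each coordinate x_i by F_i(u, v) in f_i, and replace dx_i by d F_i = (∂F_i/∂u) du + (∂F_i/∂v) dv.
  For the x component: f_1(F) = -3*u^2 + 2*u + 6*v; d F_1 = (-2) du + (0) dv
  For the y component: f_2(F) = u^2 - 4*u - 2*v; d F_2 = (2*v) du + (2*u + 2*v) dv
  For the z component: f_3(F) = -2*u^2 + 4*v; d F_3 = (2*u) du + (-2) dv
Combining and collecting du, dv coefficients:
  coeff of du: -4*u^3 + 2*u^2*v + 6*u^2 - 4*u - 4*v^2 - 12*v
  coeff of dv: 2*u^3 + 2*u^2*v - 4*u^2 - 12*u*v - 4*v^2 - 8*v
F^* omega = (-4*u^3 + 2*u^2*v + 6*u^2 - 4*u - 4*v^2 - 12*v) du + (2*u^3 + 2*u^2*v - 4*u^2 - 12*u*v - 4*v^2 - 8*v) dv.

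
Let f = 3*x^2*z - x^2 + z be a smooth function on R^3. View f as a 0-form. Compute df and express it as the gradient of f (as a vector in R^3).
df = (2*x*(3*z - 1)) dx + (0) dy + (3*x^2 + 1) dz; grad f = (2*x*(3*z - 1), 0, 3*x^2 + 1)

For a 0-form f, d f = (∂f/∂x) dx + (∂f/∂y) dy + (∂f/∂z) dz. The components of the vector representation are exactly the entries of grad f in Cartesian coordinates:
  ∂f/∂x = 2*x*(3*z - 1)
  ∂f/∂y = 0
  ∂f/∂z = 3*x^2 + 1.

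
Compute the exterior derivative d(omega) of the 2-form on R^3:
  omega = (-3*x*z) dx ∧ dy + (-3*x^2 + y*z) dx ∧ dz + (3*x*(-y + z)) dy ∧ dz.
d(omega) = (-3*x - 3*y + 2*z) dx ∧ dy ∧ dz

For a 2-form omega = sum_{i<j} g_{ij} dx_i ∧ dx_j, the exterior derivative is
  d(omega) = sum_{i<j} d(g_{ij}) ∧ dx_i ∧ dx_j = sum_{i<j, k} (∂g_{ij}/∂x_k) dx_k ∧ dx_i ∧ dx_j.
Expand each term, using dx_k ∧ dx_i ∧ dx_j = sgn(permutation) dx_{(a)} ∧ dx_{(b)} ∧ dx_{(c)} with (a < b < c) sorted:
  d(-3*x*z) includes (∂/∂z)(-3*x*z) dz = (-3*x) dz, which multiplied by dx ∧ dy gives (-3*x) dx ∧ dy ∧ dz
  d(-3*x^2 + y*z) includes (∂/∂y)(-3*x^2 + y*z) dy = (z) dy, which multiplied by dx ∧ dz gives (-z) dx ∧ dy ∧ dz
  d(3*x*(-y + z)) includes (∂/∂x)(3*x*(-y + z)) dx = (-3*y + 3*z) dx, which multiplied by dy ∧ dz gives (-3*y + 3*z) dx ∧ dy ∧ dz
Collecting like 3-forms: d(omega) = (-3*x - 3*y + 2*z) dx ∧ dy ∧ dz.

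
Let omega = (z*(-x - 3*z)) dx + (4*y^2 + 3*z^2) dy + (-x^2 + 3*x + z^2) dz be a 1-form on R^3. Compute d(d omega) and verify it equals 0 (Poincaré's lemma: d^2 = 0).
d(d omega) = 0

Step 1: d omega = sum_{i<j} (∂f_j/∂x_i - ∂f_i/∂x_j) dx_i ∧ dx_j:
  coeff of dx ∧ dy: 0
  coeff of dx ∧ dz: -x + 6*z + 3
  coeff of dy ∧ dz: -6*z
Step 2: Apply d again to each 2-form coefficient. The only possible 3-form in R^3 is dx ∧ dy ∧ dz, with coefficient
  ∂(coeff of dy∧dz)/∂x - ∂(coeff of dx∧dz)/∂y + ∂(coeff of dx∧dy)/∂z
  = ∂/∂x (-6*z) - ∂/∂y (-x + 6*z + 3) + ∂/∂z (0).
Each of these terms simplifies to sums of mixed partials that cancel in pairs. The result is 0 (by equality of mixed partials for smooth functions — Schwarz / Clairaut).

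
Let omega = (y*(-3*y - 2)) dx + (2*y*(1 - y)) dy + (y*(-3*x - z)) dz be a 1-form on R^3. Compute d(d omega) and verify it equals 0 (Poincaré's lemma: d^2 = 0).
d(d omega) = 0

Step 1: d omega = sum_{i<j} (∂f_j/∂x_i - ∂f_i/∂x_j) dx_i ∧ dx_j:
  coeff of dx ∧ dy: 6*y + 2
  coeff of dx ∧ dz: -3*y
  coeff of dy ∧ dz: -3*x - z
Step 2: Apply d again to each 2-form coefficient. The only possible 3-form in R^3 is dx ∧ dy ∧ dz, with coefficient
  ∂(coeff of dy∧dz)/∂x - ∂(coeff of dx∧dz)/∂y + ∂(coeff of dx∧dy)/∂z
  = ∂/∂x (-3*x - z) - ∂/∂y (-3*y) + ∂/∂z (6*y + 2).
Each of these terms simplifies to sums of mixed partials that cancel in pairs. The result is 0 (by equality of mixed partials for smooth functions — Schwarz / Clairaut).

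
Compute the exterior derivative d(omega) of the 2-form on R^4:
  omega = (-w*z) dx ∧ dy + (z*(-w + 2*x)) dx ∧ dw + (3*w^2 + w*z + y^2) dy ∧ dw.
d(omega) = (-w) dx ∧ dy ∧ dz + (-z) dx ∧ dy ∧ dw + (w - 2*x) dx ∧ dz ∧ dw + (-w) dy ∧ dz ∧ dw

For a 2-form omega = sum_{i<j} g_{ij} dx_i ∧ dx_j, the exterior derivative is
  d(omega) = sum_{i<j} d(g_{ij}) ∧ dx_i ∧ dx_j = sum_{i<j, k} (∂g_{ij}/∂x_k) dx_k ∧ dx_i ∧ dx_j.
Expand each term, using dx_k ∧ dx_i ∧ dx_j = sgn(permutation) dx_{(a)} ∧ dx_{(b)} ∧ dx_{(c)} with (a < b < c) sorted:
  d(-w*z) includes (∂/∂z)(-w*z) dz = (-w) dz, which multiplied by dx ∧ dy gives (-w) dx ∧ dy ∧ dz
  d(-w*z) includes (∂/∂w)(-w*z) dw = (-z) dw, which multiplied by dx ∧ dy gives (-z) dx ∧ dy ∧ dw
  d(z*(-w + 2*x)) includes (∂/∂z)(z*(-w + 2*x)) dz = (-w + 2*x) dz, which multiplied by dx ∧ dw gives (w - 2*x) dx ∧ dz ∧ dw
  d(3*w^2 + w*z + y^2) includes (∂/∂z)(3*w^2 + w*z + y^2) dz = (w) dz, which multiplied by dy ∧ dw gives (-w) dy ∧ dz ∧ dw
Collecting like 3-forms: d(omega) = (-w) dx ∧ dy ∧ dz + (-z) dx ∧ dy ∧ dw + (w - 2*x) dx ∧ dz ∧ dw + (-w) dy ∧ dz ∧ dw.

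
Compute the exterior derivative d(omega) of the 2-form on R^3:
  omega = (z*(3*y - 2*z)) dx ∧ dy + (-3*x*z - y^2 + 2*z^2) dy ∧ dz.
d(omega) = (3*y - 7*z) dx ∧ dy ∧ dz

For a 2-form omega = sum_{i<j} g_{ij} dx_i ∧ dx_j, the exterior derivative is
  d(omega) = sum_{i<j} d(g_{ij}) ∧ dx_i ∧ dx_j = sum_{i<j, k} (∂g_{ij}/∂x_k) dx_k ∧ dx_i ∧ dx_j.
Expand each term, using dx_k ∧ dx_i ∧ dx_j = sgn(permutation) dx_{(a)} ∧ dx_{(b)} ∧ dx_{(c)} with (a < b < c) sorted:
  d(z*(3*y - 2*z)) includes (∂/∂z)(z*(3*y - 2*z)) dz = (3*y - 4*z) dz, which multiplied by dx ∧ dy gives (3*y - 4*z) dx ∧ dy ∧ dz
  d(-3*x*z - y^2 + 2*z^2) includes (∂/∂x)(-3*x*z - y^2 + 2*z^2) dx = (-3*z) dx, which multiplied by dy ∧ dz gives (-3*z) dx ∧ dy ∧ dz
Collecting like 3-forms: d(omega) = (3*y - 7*z) dx ∧ dy ∧ dz.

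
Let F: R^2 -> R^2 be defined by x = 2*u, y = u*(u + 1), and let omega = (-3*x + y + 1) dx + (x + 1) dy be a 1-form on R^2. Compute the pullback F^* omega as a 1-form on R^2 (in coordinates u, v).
F^* omega = (6*u^2 - 6*u + 3) du

Using F^*(f dg) = (f ∘ F) d(g ∘ F), substitute each coordinate x_i by F_i(u, v) in f_i, and replace dx_i by d F_i = (∂F_i/∂u) du + (∂F_i/∂v) dv.
  For the x component: f_1(F) = u^2 - 5*u + 1; d F_1 = (2) du + (0) dv
  For the y component: f_2(F) = 2*u + 1; d F_2 = (2*u + 1) du + (0) dv
Combining and collecting du, dv coefficients:
  coeff of du: 6*u^2 - 6*u + 3
  coeff of dv: 0
F^* omega = (6*u^2 - 6*u + 3) du.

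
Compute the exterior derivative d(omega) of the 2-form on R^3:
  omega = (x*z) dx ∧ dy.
d(omega) = (x) dx ∧ dy ∧ dz

For a 2-form omega = sum_{i<j} g_{ij} dx_i ∧ dx_j, the exterior derivative is
  d(omega) = sum_{i<j} d(g_{ij}) ∧ dx_i ∧ dx_j = sum_{i<j, k} (∂g_{ij}/∂x_k) dx_k ∧ dx_i ∧ dx_j.
Expand each term, using dx_k ∧ dx_i ∧ dx_j = sgn(permutation) dx_{(a)} ∧ dx_{(b)} ∧ dx_{(c)} with (a < b < c) sorted:
  d(x*z) includes (∂/∂z)(x*z) dz = (x) dz, which multiplied by dx ∧ dy gives (x) dx ∧ dy ∧ dz
Collecting like 3-forms: d(omega) = (x) dx ∧ dy ∧ dz.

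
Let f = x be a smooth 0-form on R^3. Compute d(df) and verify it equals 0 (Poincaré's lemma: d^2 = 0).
d(df) = 0

Step 1: df = sum_i (∂f/∂x_i) dx_i = (1) dx + (0) dy + (0) dz.
Step 2: Apply d again. Using the 1-form formula, the coefficient of dx ∧ dy in d(df) is ∂^2 f/∂x ∂y - ∂^2 f/∂y ∂x = (0) - (0) = 0 (equality of mixed partials for smooth f).
Similarly for dx ∧ dz and dy ∧ dz — all coefficients vanish. So d(df) = 0.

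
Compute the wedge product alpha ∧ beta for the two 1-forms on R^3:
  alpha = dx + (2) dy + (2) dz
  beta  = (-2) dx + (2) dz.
alpha ∧ beta = (6) dx ∧ dz + (4) dx ∧ dy + (4) dy ∧ dz

Distribute the wedge, using dx_i ∧ dx_j = -dx_j ∧ dx_i and dx_i ∧ dx_i = 0. For each pair (i, j) with i < j, the coefficient of dx_i ∧ dx_j in alpha ∧ beta is (alpha_i * beta_j - alpha_j * beta_i). Collecting: alpha ∧ beta = (6) dx ∧ dz + (4) dx ∧ dy + (4) dy ∧ dz.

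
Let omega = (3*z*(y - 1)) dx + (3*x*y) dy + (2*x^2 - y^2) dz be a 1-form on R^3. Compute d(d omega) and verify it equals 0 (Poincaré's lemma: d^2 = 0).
d(d omega) = 0

Step 1: d omega = sum_{i<j} (∂f_j/∂x_i - ∂f_i/∂x_j) dx_i ∧ dx_j:
  coeff of dx ∧ dy: 3*y - 3*z
  coeff of dx ∧ dz: 4*x - 3*y + 3
  coeff of dy ∧ dz: -2*y
Step 2: Apply d again to each 2-form coefficient. The only possible 3-form in R^3 is dx ∧ dy ∧ dz, with coefficient
  ∂(coeff of dy∧dz)/∂x - ∂(coeff of dx∧dz)/∂y + ∂(coeff of dx∧dy)/∂z
  = ∂/∂x (-2*y) - ∂/∂y (4*x - 3*y + 3) + ∂/∂z (3*y - 3*z).
Each of these terms simplifies to sums of mixed partials that cancel in pairs. The result is 0 (by equality of mixed partials for smooth functions — Schwarz / Clairaut).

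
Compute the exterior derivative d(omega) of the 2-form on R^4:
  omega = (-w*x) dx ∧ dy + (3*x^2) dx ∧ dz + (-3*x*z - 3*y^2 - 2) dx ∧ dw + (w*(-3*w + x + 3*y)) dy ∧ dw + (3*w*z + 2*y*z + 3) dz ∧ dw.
d(omega) = (w - x + 6*y) dx ∧ dy ∧ dw + (3*x) dx ∧ dz ∧ dw + (2*z) dy ∧ dz ∧ dw

For a 2-form omega = sum_{i<j} g_{ij} dx_i ∧ dx_j, the exterior derivative is
  d(omega) = sum_{i<j} d(g_{ij}) ∧ dx_i ∧ dx_j = sum_{i<j, k} (∂g_{ij}/∂x_k) dx_k ∧ dx_i ∧ dx_j.
Expand each term, using dx_k ∧ dx_i ∧ dx_j = sgn(permutation) dx_{(a)} ∧ dx_{(b)} ∧ dx_{(c)} with (a < b < c) sorted:
  d(-w*x) includes (∂/∂w)(-w*x) dw = (-x) dw, which multiplied by dx ∧ dy gives (-x) dx ∧ dy ∧ dw
  d(-3*x*z - 3*y^2 - 2) includes (∂/∂y)(-3*x*z - 3*y^2 - 2) dy = (-6*y) dy, which multiplied by dx ∧ dw gives (6*y) dx ∧ dy ∧ dw
  d(-3*x*z - 3*y^2 - 2) includes (∂/∂z)(-3*x*z - 3*y^2 - 2) dz = (-3*x) dz, which multiplied by dx ∧ dw gives (3*x) dx ∧ dz ∧ dw
  d(w*(-3*w + x + 3*y)) includes (∂/∂x)(w*(-3*w + x + 3*y)) dx = (w) dx, which multiplied by dy ∧ dw gives (w) dx ∧ dy ∧ dw
  d(3*w*z + 2*y*z + 3) includes (∂/∂y)(3*w*z + 2*y*z + 3) dy = (2*z) dy, which multiplied by dz ∧ dw gives (2*z) dy ∧ dz ∧ dw
Collecting like 3-forms: d(omega) = (w - x + 6*y) dx ∧ dy ∧ dw + (3*x) dx ∧ dz ∧ dw + (2*z) dy ∧ dz ∧ dw.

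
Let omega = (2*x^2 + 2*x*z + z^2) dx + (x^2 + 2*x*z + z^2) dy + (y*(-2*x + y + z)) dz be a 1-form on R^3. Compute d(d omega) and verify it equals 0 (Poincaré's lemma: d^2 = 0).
d(d omega) = 0

Step 1: d omega = sum_{i<j} (∂f_j/∂x_i - ∂f_i/∂x_j) dx_i ∧ dx_j:
  coeff of dx ∧ dy: 2*x + 2*z
  coeff of dx ∧ dz: -2*x - 2*y - 2*z
  coeff of dy ∧ dz: -4*x + 2*y - z
Step 2: Apply d again to each 2-form coefficient. The only possible 3-form in R^3 is dx ∧ dy ∧ dz, with coefficient
  ∂(coeff of dy∧dz)/∂x - ∂(coeff of dx∧dz)/∂y + ∂(coeff of dx∧dy)/∂z
  = ∂/∂x (-4*x + 2*y - z) - ∂/∂y (-2*x - 2*y - 2*z) + ∂/∂z (2*x + 2*z).
Each of these terms simplifies to sums of mixed partials that cancel in pairs. The result is 0 (by equality of mixed partials for smooth functions — Schwarz / Clairaut).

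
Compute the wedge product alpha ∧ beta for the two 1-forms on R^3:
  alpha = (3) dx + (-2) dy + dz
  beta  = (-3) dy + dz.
alpha ∧ beta = (-9) dx ∧ dy + (3) dx ∧ dz + (1) dy ∧ dz

Distribute the wedge, using dx_i ∧ dx_j = -dx_j ∧ dx_i and dx_i ∧ dx_i = 0. For each pair (i, j) with i < j, the coefficient of dx_i ∧ dx_j in alpha ∧ beta is (alpha_i * beta_j - alpha_j * beta_i). Collecting: alpha ∧ beta = (-9) dx ∧ dy + (3) dx ∧ dz + (1) dy ∧ dz.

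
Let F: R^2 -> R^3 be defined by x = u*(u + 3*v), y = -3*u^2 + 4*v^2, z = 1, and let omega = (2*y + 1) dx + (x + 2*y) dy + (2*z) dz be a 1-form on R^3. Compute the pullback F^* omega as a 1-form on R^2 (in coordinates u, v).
F^* omega = (18*u^3 - 36*u^2*v - 32*u*v^2 + 2*u + 24*v^3 + 3*v) du + (-18*u^3 - 40*u^2*v + 48*u*v^2 + 3*u + 64*v^3) dv

Using F^*(f dg) = (f ∘ F) d(g ∘ F), substitute each coordinate x_i by F_i(u, v) in f_i, and replace dx_i by d F_i = (∂F_i/∂u) du + (∂F_i/∂v) dv.
  For the x component: f_1(F) = -6*u^2 + 8*v^2 + 1; d F_1 = (2*u + 3*v) du + (3*u) dv
  For the y component: f_2(F) = -5*u^2 + 3*u*v + 8*v^2; d F_2 = (-6*u) du + (8*v) dv
  For the z component: f_3(F) = 2; d F_3 = (0) du + (0) dv
Combining and collecting du, dv coefficients:
  coeff of du: 18*u^3 - 36*u^2*v - 32*u*v^2 + 2*u + 24*v^3 + 3*v
  coeff of dv: -18*u^3 - 40*u^2*v + 48*u*v^2 + 3*u + 64*v^3
F^* omega = (18*u^3 - 36*u^2*v - 32*u*v^2 + 2*u + 24*v^3 + 3*v) du + (-18*u^3 - 40*u^2*v + 48*u*v^2 + 3*u + 64*v^3) dv.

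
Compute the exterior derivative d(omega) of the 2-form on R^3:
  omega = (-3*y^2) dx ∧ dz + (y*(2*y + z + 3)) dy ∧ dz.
d(omega) = (6*y) dx ∧ dy ∧ dz

For a 2-form omega = sum_{i<j} g_{ij} dx_i ∧ dx_j, the exterior derivative is
  d(omega) = sum_{i<j} d(g_{ij}) ∧ dx_i ∧ dx_j = sum_{i<j, k} (∂g_{ij}/∂x_k) dx_k ∧ dx_i ∧ dx_j.
Expand each term, using dx_k ∧ dx_i ∧ dx_j = sgn(permutation) dx_{(a)} ∧ dx_{(b)} ∧ dx_{(c)} with (a < b < c) sorted:
  d(-3*y^2) includes (∂/∂y)(-3*y^2) dy = (-6*y) dy, which multiplied by dx ∧ dz gives (6*y) dx ∧ dy ∧ dz
Collecting like 3-forms: d(omega) = (6*y) dx ∧ dy ∧ dz.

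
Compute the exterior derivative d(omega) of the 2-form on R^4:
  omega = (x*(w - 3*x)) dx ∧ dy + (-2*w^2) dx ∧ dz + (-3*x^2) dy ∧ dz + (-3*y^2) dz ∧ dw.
d(omega) = (x) dx ∧ dy ∧ dw + (-4*w) dx ∧ dz ∧ dw + (-6*x) dx ∧ dy ∧ dz + (-6*y) dy ∧ dz ∧ dw

For a 2-form omega = sum_{i<j} g_{ij} dx_i ∧ dx_j, the exterior derivative is
  d(omega) = sum_{i<j} d(g_{ij}) ∧ dx_i ∧ dx_j = sum_{i<j, k} (∂g_{ij}/∂x_k) dx_k ∧ dx_i ∧ dx_j.
Expand each term, using dx_k ∧ dx_i ∧ dx_j = sgn(permutation) dx_{(a)} ∧ dx_{(b)} ∧ dx_{(c)} with (a < b < c) sorted:
  d(x*(w - 3*x)) includes (∂/∂w)(x*(w - 3*x)) dw = (x) dw, which multiplied by dx ∧ dy gives (x) dx ∧ dy ∧ dw
  d(-2*w^2) includes (∂/∂w)(-2*w^2) dw = (-4*w) dw, which multiplied by dx ∧ dz gives (-4*w) dx ∧ dz ∧ dw
  d(-3*x^2) includes (∂/∂x)(-3*x^2) dx = (-6*x) dx, which multiplied by dy ∧ dz gives (-6*x) dx ∧ dy ∧ dz
  d(-3*y^2) includes (∂/∂y)(-3*y^2) dy = (-6*y) dy, which multiplied by dz ∧ dw gives (-6*y) dy ∧ dz ∧ dw
Collecting like 3-forms: d(omega) = (x) dx ∧ dy ∧ dw + (-4*w) dx ∧ dz ∧ dw + (-6*x) dx ∧ dy ∧ dz + (-6*y) dy ∧ dz ∧ dw.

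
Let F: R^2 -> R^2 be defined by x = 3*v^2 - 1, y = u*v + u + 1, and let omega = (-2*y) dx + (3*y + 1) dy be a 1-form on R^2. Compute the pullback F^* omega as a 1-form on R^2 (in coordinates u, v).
F^* omega = (3*u*v^2 + 6*u*v + 3*u + 4*v + 4) du + (3*u^2*v + 3*u^2 - 12*u*v^2 - 12*u*v + 4*u - 12*v) dv

Using F^*(f dg) = (f ∘ F) d(g ∘ F), substitute each coordinate x_i by F_i(u, v) in f_i, and replace dx_i by d F_i = (∂F_i/∂u) du + (∂F_i/∂v) dv.
  For the x component: f_1(F) = -2*u*v - 2*u - 2; d F_1 = (0) du + (6*v) dv
  For the y component: f_2(F) = 3*u*v + 3*u + 4; d F_2 = (v + 1) du + (u) dv
Combining and collecting du, dv coefficients:
  coeff of du: 3*u*v^2 + 6*u*v + 3*u + 4*v + 4
  coeff of dv: 3*u^2*v + 3*u^2 - 12*u*v^2 - 12*u*v + 4*u - 12*v
F^* omega = (3*u*v^2 + 6*u*v + 3*u + 4*v + 4) du + (3*u^2*v + 3*u^2 - 12*u*v^2 - 12*u*v + 4*u - 12*v) dv.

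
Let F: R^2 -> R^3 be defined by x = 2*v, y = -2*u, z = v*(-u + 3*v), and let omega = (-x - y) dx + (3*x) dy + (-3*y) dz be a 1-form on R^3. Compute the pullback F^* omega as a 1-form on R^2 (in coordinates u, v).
F^* omega = (6*v*(-u - 2)) du + (-6*u^2 + 36*u*v + 4*u - 4*v) dv

Using F^*(f dg) = (f ∘ F) d(g ∘ F), substitute each coordinate x_i by F_i(u, v) in f_i, and replace dx_i by d F_i = (∂F_i/∂u) du + (∂F_i/∂v) dv.
  For the x component: f_1(F) = 2*u - 2*v; d F_1 = (0) du + (2) dv
  For the y component: f_2(F) = 6*v; d F_2 = (-2) du + (0) dv
  For the z component: f_3(F) = 6*u; d F_3 = (-v) du + (-u + 6*v) dv
Combining and collecting du, dv coefficients:
  coeff of du: 6*v*(-u - 2)
  coeff of dv: -6*u^2 + 36*u*v + 4*u - 4*v
F^* omega = (6*v*(-u - 2)) du + (-6*u^2 + 36*u*v + 4*u - 4*v) dv.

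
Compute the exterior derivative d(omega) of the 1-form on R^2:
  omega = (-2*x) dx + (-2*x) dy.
d(omega) = (-2) dx ∧ dy

For a 1-form omega = sum_i f_i dx_i, the exterior derivative is
  d(omega) = sum_{i < j} (∂f_j/∂x_i - ∂f_i/∂x_j) dx_i ∧ dx_j.
  coefficient of dx ∧ dy: ∂f_2/∂x - ∂f_1/∂y = ∂(-2*x)/∂x - ∂(-2*x)/∂y = -2
Assembling: d(omega) = (-2) dx ∧ dy.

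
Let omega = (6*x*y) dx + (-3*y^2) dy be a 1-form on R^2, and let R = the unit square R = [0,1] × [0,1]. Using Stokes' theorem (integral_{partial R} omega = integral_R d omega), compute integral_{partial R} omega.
integral_(partial R) omega = -3

Stokes: integral_partial_R omega = integral_R d omega with d omega = (∂Q/∂x - ∂P/∂y) dx ∧ dy.
  ∂Q/∂x = 0
  ∂P/∂y = 6*x
  integrand = ∂Q/∂x - ∂P/∂y = -6*x.
Integrating over R: integral_0^1 integral_0^1 (-6*x) dx dy = -3.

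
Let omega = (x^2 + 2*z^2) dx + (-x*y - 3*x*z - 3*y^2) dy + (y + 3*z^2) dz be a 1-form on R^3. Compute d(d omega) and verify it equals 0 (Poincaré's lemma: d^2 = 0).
d(d omega) = 0

Step 1: d omega = sum_{i<j} (∂f_j/∂x_i - ∂f_i/∂x_j) dx_i ∧ dx_j:
  coeff of dx ∧ dy: -y - 3*z
  coeff of dx ∧ dz: -4*z
  coeff of dy ∧ dz: 3*x + 1
Step 2: Apply d again to each 2-form coefficient. The only possible 3-form in R^3 is dx ∧ dy ∧ dz, with coefficient
  ∂(coeff of dy∧dz)/∂x - ∂(coeff of dx∧dz)/∂y + ∂(coeff of dx∧dy)/∂z
  = ∂/∂x (3*x + 1) - ∂/∂y (-4*z) + ∂/∂z (-y - 3*z).
Each of these terms simplifies to sums of mixed partials that cancel in pairs. The result is 0 (by equality of mixed partials for smooth functions — Schwarz / Clairaut).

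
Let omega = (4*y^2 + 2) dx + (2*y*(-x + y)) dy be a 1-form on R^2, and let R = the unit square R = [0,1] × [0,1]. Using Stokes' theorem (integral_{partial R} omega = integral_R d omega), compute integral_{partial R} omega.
integral_(partial R) omega = -5

Stokes: integral_partial_R omega = integral_R d omega with d omega = (∂Q/∂x - ∂P/∂y) dx ∧ dy.
  ∂Q/∂x = -2*y
  ∂P/∂y = 8*y
  integrand = ∂Q/∂x - ∂P/∂y = -10*y.
Integrating over R: integral_0^1 integral_0^1 (-10*y) dx dy = -5.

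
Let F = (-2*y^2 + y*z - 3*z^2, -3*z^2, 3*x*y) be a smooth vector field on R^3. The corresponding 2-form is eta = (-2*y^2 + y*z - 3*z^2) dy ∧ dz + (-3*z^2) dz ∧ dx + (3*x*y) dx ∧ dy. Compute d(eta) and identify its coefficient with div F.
d(eta) = (0) dx ∧ dy ∧ dz; div F = 0

For a 2-form in R^3 of the form above, applying d gives a 3-form with coefficient ∂P/∂x + ∂Q/∂y + ∂R/∂z:
  ∂P/∂x = 0
  ∂Q/∂y = 0
  ∂R/∂z = 0
Sum = 0, which is exactly div F.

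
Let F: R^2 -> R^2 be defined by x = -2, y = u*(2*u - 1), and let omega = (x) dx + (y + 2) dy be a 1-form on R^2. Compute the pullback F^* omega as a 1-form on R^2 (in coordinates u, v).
F^* omega = (8*u^3 - 6*u^2 + 9*u - 2) du

Using F^*(f dg) = (f ∘ F) d(g ∘ F), substitute each coordinate x_i by F_i(u, v) in f_i, and replace dx_i by d F_i = (∂F_i/∂u) du + (∂F_i/∂v) dv.
  For the x component: f_1(F) = -2; d F_1 = (0) du + (0) dv
  For the y component: f_2(F) = 2*u^2 - u + 2; d F_2 = (4*u - 1) du + (0) dv
Combining and collecting du, dv coefficients:
  coeff of du: 8*u^3 - 6*u^2 + 9*u - 2
  coeff of dv: 0
F^* omega = (8*u^3 - 6*u^2 + 9*u - 2) du.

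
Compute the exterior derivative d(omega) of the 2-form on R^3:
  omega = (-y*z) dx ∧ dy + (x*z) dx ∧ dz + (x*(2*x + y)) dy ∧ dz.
d(omega) = (4*x) dx ∧ dy ∧ dz

For a 2-form omega = sum_{i<j} g_{ij} dx_i ∧ dx_j, the exterior derivative is
  d(omega) = sum_{i<j} d(g_{ij}) ∧ dx_i ∧ dx_j = sum_{i<j, k} (∂g_{ij}/∂x_k) dx_k ∧ dx_i ∧ dx_j.
Expand each term, using dx_k ∧ dx_i ∧ dx_j = sgn(permutation) dx_{(a)} ∧ dx_{(b)} ∧ dx_{(c)} with (a < b < c) sorted:
  d(-y*z) includes (∂/∂z)(-y*z) dz = (-y) dz, which multiplied by dx ∧ dy gives (-y) dx ∧ dy ∧ dz
  d(x*(2*x + y)) includes (∂/∂x)(x*(2*x + y)) dx = (4*x + y) dx, which multiplied by dy ∧ dz gives (4*x + y) dx ∧ dy ∧ dz
Collecting like 3-forms: d(omega) = (4*x) dx ∧ dy ∧ dz.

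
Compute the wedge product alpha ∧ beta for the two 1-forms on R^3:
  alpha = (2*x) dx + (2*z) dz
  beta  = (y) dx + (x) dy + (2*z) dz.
alpha ∧ beta = (2*x^2) dx ∧ dy + (2*z*(2*x - y)) dx ∧ dz + (-2*x*z) dy ∧ dz

Distribute the wedge, using dx_i ∧ dx_j = -dx_j ∧ dx_i and dx_i ∧ dx_i = 0. For each pair (i, j) with i < j, the coefficient of dx_i ∧ dx_j in alpha ∧ beta is (alpha_i * beta_j - alpha_j * beta_i). Collecting: alpha ∧ beta = (2*x^2) dx ∧ dy + (2*z*(2*x - y)) dx ∧ dz + (-2*x*z) dy ∧ dz.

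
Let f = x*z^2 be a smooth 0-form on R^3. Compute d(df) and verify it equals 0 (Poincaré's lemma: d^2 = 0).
d(df) = 0

Step 1: df = sum_i (∂f/∂x_i) dx_i = (z^2) dx + (0) dy + (2*x*z) dz.
Step 2: Apply d again. Using the 1-form formula, the coefficient of dx ∧ dy in d(df) is ∂^2 f/∂x ∂y - ∂^2 f/∂y ∂x = (0) - (0) = 0 (equality of mixed partials for smooth f).
Similarly for dx ∧ dz and dy ∧ dz — all coefficients vanish. So d(df) = 0.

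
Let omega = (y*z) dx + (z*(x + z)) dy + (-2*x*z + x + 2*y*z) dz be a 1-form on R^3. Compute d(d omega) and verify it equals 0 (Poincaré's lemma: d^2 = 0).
d(d omega) = 0

Step 1: d omega = sum_{i<j} (∂f_j/∂x_i - ∂f_i/∂x_j) dx_i ∧ dx_j:
  coeff of dx ∧ dy: 0
  coeff of dx ∧ dz: -y - 2*z + 1
  coeff of dy ∧ dz: -x
Step 2: Apply d again to each 2-form coefficient. The only possible 3-form in R^3 is dx ∧ dy ∧ dz, with coefficient
  ∂(coeff of dy∧dz)/∂x - ∂(coeff of dx∧dz)/∂y + ∂(coeff of dx∧dy)/∂z
  = ∂/∂x (-x) - ∂/∂y (-y - 2*z + 1) + ∂/∂z (0).
Each of these terms simplifies to sums of mixed partials that cancel in pairs. The result is 0 (by equality of mixed partials for smooth functions — Schwarz / Clairaut).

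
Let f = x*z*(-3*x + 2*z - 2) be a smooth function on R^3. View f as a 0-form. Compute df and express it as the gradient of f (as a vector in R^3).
df = (2*z*(-3*x + z - 1)) dx + (0) dy + (x*(-3*x + 4*z - 2)) dz; grad f = (2*z*(-3*x + z - 1), 0, x*(-3*x + 4*z - 2))

For a 0-form f, d f = (∂f/∂x) dx + (∂f/∂y) dy + (∂f/∂z) dz. The components of the vector representation are exactly the entries of grad f in Cartesian coordinates:
  ∂f/∂x = 2*z*(-3*x + z - 1)
  ∂f/∂y = 0
  ∂f/∂z = x*(-3*x + 4*z - 2).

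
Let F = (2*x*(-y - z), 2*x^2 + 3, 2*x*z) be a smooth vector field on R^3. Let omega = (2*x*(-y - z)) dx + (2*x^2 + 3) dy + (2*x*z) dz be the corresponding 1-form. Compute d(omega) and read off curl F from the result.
d(omega) = (0) dy ∧ dz + (-2*x - 2*z) dz ∧ dx + (6*x) dx ∧ dy; curl F = (0, -2*x - 2*z, 6*x)

d omega = sum_{i<j} (∂f_j/∂x_i - ∂f_i/∂x_j) dx_i ∧ dx_j. Under the identification (dy ∧ dz, dz ∧ dx, dx ∧ dy) ↔ (e_x, e_y, e_z), the coefficients are exactly the components of curl F. Compute:
  ∂R/∂y - ∂Q/∂z = (0) - (0) = 0
  ∂P/∂z - ∂R/∂x = (-2*x) - (2*z) = -2*x - 2*z
  ∂Q/∂x - ∂P/∂y = (4*x) - (-2*x) = 6*x.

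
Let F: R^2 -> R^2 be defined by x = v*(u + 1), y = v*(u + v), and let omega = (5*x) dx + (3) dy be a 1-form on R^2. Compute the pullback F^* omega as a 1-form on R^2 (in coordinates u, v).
F^* omega = (v*(5*u*v + 5*v + 3)) du + (5*u^2*v + 10*u*v + 3*u + 11*v) dv

Using F^*(f dg) = (f ∘ F) d(g ∘ F), substitute each coordinate x_i by F_i(u, v) in f_i, and replace dx_i by d F_i = (∂F_i/∂u) du + (∂F_i/∂v) dv.
  For the x component: f_1(F) = 5*v*(u + 1); d F_1 = (v) du + (u + 1) dv
  For the y component: f_2(F) = 3; d F_2 = (v) du + (u + 2*v) dv
Combining and collecting du, dv coefficients:
  coeff of du: v*(5*u*v + 5*v + 3)
  coeff of dv: 5*u^2*v + 10*u*v + 3*u + 11*v
F^* omega = (v*(5*u*v + 5*v + 3)) du + (5*u^2*v + 10*u*v + 3*u + 11*v) dv.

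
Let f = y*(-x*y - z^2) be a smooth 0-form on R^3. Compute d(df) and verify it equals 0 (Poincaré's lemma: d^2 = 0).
d(df) = 0

Step 1: df = sum_i (∂f/∂x_i) dx_i = (-y^2) dx + (-2*x*y - z^2) dy + (-2*y*z) dz.
Step 2: Apply d again. Using the 1-form formula, the coefficient of dx ∧ dy in d(df) is ∂^2 f/∂x ∂y - ∂^2 f/∂y ∂x = (-2*y) - (-2*y) = 0 (equality of mixed partials for smooth f).
Similarly for dx ∧ dz and dy ∧ dz — all coefficients vanish. So d(df) = 0.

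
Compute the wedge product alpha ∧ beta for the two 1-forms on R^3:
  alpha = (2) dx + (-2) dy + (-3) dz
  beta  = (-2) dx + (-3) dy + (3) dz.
alpha ∧ beta = (-10) dx ∧ dy + (-15) dy ∧ dz

Distribute the wedge, using dx_i ∧ dx_j = -dx_j ∧ dx_i and dx_i ∧ dx_i = 0. For each pair (i, j) with i < j, the coefficient of dx_i ∧ dx_j in alpha ∧ beta is (alpha_i * beta_j - alpha_j * beta_i). Collecting: alpha ∧ beta = (-10) dx ∧ dy + (-15) dy ∧ dz.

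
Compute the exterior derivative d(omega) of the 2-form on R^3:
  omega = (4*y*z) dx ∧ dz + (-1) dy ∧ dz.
d(omega) = (-4*z) dx ∧ dy ∧ dz

For a 2-form omega = sum_{i<j} g_{ij} dx_i ∧ dx_j, the exterior derivative is
  d(omega) = sum_{i<j} d(g_{ij}) ∧ dx_i ∧ dx_j = sum_{i<j, k} (∂g_{ij}/∂x_k) dx_k ∧ dx_i ∧ dx_j.
Expand each term, using dx_k ∧ dx_i ∧ dx_j = sgn(permutation) dx_{(a)} ∧ dx_{(b)} ∧ dx_{(c)} with (a < b < c) sorted:
  d(4*y*z) includes (∂/∂y)(4*y*z) dy = (4*z) dy, which multiplied by dx ∧ dz gives (-4*z) dx ∧ dy ∧ dz
Collecting like 3-forms: d(omega) = (-4*z) dx ∧ dy ∧ dz.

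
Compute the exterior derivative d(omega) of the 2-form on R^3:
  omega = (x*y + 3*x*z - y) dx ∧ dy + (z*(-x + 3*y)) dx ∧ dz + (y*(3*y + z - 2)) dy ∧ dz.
d(omega) = (3*x - 3*z) dx ∧ dy ∧ dz

For a 2-form omega = sum_{i<j} g_{ij} dx_i ∧ dx_j, the exterior derivative is
  d(omega) = sum_{i<j} d(g_{ij}) ∧ dx_i ∧ dx_j = sum_{i<j, k} (∂g_{ij}/∂x_k) dx_k ∧ dx_i ∧ dx_j.
Expand each term, using dx_k ∧ dx_i ∧ dx_j = sgn(permutation) dx_{(a)} ∧ dx_{(b)} ∧ dx_{(c)} with (a < b < c) sorted:
  d(x*y + 3*x*z - y) includes (∂/∂z)(x*y + 3*x*z - y) dz = (3*x) dz, which multiplied by dx ∧ dy gives (3*x) dx ∧ dy ∧ dz
  d(z*(-x + 3*y)) includes (∂/∂y)(z*(-x + 3*y)) dy = (3*z) dy, which multiplied by dx ∧ dz gives (-3*z) dx ∧ dy ∧ dz
Collecting like 3-forms: d(omega) = (3*x - 3*z) dx ∧ dy ∧ dz.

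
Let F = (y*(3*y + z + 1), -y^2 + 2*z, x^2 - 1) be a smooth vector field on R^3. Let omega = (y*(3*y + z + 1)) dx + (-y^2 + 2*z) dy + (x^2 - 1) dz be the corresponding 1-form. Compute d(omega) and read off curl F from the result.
d(omega) = (-2) dy ∧ dz + (-2*x + y) dz ∧ dx + (-6*y - z - 1) dx ∧ dy; curl F = (-2, -2*x + y, -6*y - z - 1)

d omega = sum_{i<j} (∂f_j/∂x_i - ∂f_i/∂x_j) dx_i ∧ dx_j. Under the identification (dy ∧ dz, dz ∧ dx, dx ∧ dy) ↔ (e_x, e_y, e_z), the coefficients are exactly the components of curl F. Compute:
  ∂R/∂y - ∂Q/∂z = (0) - (2) = -2
  ∂P/∂z - ∂R/∂x = (y) - (2*x) = -2*x + y
  ∂Q/∂x - ∂P/∂y = (0) - (6*y + z + 1) = -6*y - z - 1.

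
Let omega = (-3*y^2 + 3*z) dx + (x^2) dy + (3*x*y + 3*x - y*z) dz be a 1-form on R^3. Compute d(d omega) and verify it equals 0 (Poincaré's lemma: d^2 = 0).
d(d omega) = 0

Step 1: d omega = sum_{i<j} (∂f_j/∂x_i - ∂f_i/∂x_j) dx_i ∧ dx_j:
  coeff of dx ∧ dy: 2*x + 6*y
  coeff of dx ∧ dz: 3*y
  coeff of dy ∧ dz: 3*x - z
Step 2: Apply d again to each 2-form coefficient. The only possible 3-form in R^3 is dx ∧ dy ∧ dz, with coefficient
  ∂(coeff of dy∧dz)/∂x - ∂(coeff of dx∧dz)/∂y + ∂(coeff of dx∧dy)/∂z
  = ∂/∂x (3*x - z) - ∂/∂y (3*y) + ∂/∂z (2*x + 6*y).
Each of these terms simplifies to sums of mixed partials that cancel in pairs. The result is 0 (by equality of mixed partials for smooth functions — Schwarz / Clairaut).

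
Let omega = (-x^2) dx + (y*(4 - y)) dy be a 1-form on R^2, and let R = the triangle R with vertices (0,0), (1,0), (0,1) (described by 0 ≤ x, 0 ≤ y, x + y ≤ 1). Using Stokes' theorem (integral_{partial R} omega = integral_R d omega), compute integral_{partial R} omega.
integral_(partial R) omega = 0

Stokes: integral_partial_R omega = integral_R d omega with d omega = (∂Q/∂x - ∂P/∂y) dx ∧ dy.
  ∂Q/∂x = 0
  ∂P/∂y = 0
  integrand = ∂Q/∂x - ∂P/∂y = 0.
Integrating over R: integral_0^1 integral_0^{1-x} (0) dy dx = 0.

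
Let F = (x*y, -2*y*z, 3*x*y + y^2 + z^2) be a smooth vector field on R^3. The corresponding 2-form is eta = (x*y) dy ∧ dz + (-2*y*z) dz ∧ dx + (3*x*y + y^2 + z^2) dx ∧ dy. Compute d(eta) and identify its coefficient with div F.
d(eta) = (y) dx ∧ dy ∧ dz; div F = y

For a 2-form in R^3 of the form above, applying d gives a 3-form with coefficient ∂P/∂x + ∂Q/∂y + ∂R/∂z:
  ∂P/∂x = y
  ∂Q/∂y = -2*z
  ∂R/∂z = 2*z
Sum = y, which is exactly div F.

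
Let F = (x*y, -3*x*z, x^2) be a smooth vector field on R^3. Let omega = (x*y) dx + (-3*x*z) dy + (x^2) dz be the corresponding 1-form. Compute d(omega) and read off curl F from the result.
d(omega) = (3*x) dy ∧ dz + (-2*x) dz ∧ dx + (-x - 3*z) dx ∧ dy; curl F = (3*x, -2*x, -x - 3*z)

d omega = sum_{i<j} (∂f_j/∂x_i - ∂f_i/∂x_j) dx_i ∧ dx_j. Under the identification (dy ∧ dz, dz ∧ dx, dx ∧ dy) ↔ (e_x, e_y, e_z), the coefficients are exactly the components of curl F. Compute:
  ∂R/∂y - ∂Q/∂z = (0) - (-3*x) = 3*x
  ∂P/∂z - ∂R/∂x = (0) - (2*x) = -2*x
  ∂Q/∂x - ∂P/∂y = (-3*z) - (x) = -x - 3*z.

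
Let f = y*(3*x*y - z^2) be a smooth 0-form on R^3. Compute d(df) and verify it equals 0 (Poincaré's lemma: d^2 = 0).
d(df) = 0

Step 1: df = sum_i (∂f/∂x_i) dx_i = (3*y^2) dx + (6*x*y - z^2) dy + (-2*y*z) dz.
Step 2: Apply d again. Using the 1-form formula, the coefficient of dx ∧ dy in d(df) is ∂^2 f/∂x ∂y - ∂^2 f/∂y ∂x = (6*y) - (6*y) = 0 (equality of mixed partials for smooth f).
Similarly for dx ∧ dz and dy ∧ dz — all coefficients vanish. So d(df) = 0.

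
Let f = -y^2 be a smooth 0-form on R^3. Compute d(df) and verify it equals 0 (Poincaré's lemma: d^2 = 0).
d(df) = 0

Step 1: df = sum_i (∂f/∂x_i) dx_i = (0) dx + (-2*y) dy + (0) dz.
Step 2: Apply d again. Using the 1-form formula, the coefficient of dx ∧ dy in d(df) is ∂^2 f/∂x ∂y - ∂^2 f/∂y ∂x = (0) - (0) = 0 (equality of mixed partials for smooth f).
Similarly for dx ∧ dz and dy ∧ dz — all coefficients vanish. So d(df) = 0.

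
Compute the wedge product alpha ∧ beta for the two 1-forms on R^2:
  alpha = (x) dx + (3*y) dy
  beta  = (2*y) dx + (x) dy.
alpha ∧ beta = (x^2 - 6*y^2) dx ∧ dy

Distribute the wedge, using dx_i ∧ dx_j = -dx_j ∧ dx_i and dx_i ∧ dx_i = 0. For each pair (i, j) with i < j, the coefficient of dx_i ∧ dx_j in alpha ∧ beta is (alpha_i * beta_j - alpha_j * beta_i). Collecting: alpha ∧ beta = (x^2 - 6*y^2) dx ∧ dy.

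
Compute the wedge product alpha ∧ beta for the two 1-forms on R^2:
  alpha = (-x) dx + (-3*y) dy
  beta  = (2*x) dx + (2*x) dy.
alpha ∧ beta = (2*x*(-x + 3*y)) dx ∧ dy

Distribute the wedge, using dx_i ∧ dx_j = -dx_j ∧ dx_i and dx_i ∧ dx_i = 0. For each pair (i, j) with i < j, the coefficient of dx_i ∧ dx_j in alpha ∧ beta is (alpha_i * beta_j - alpha_j * beta_i). Collecting: alpha ∧ beta = (2*x*(-x + 3*y)) dx ∧ dy.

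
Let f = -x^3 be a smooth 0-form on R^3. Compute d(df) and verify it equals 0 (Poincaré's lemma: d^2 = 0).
d(df) = 0

Step 1: df = sum_i (∂f/∂x_i) dx_i = (-3*x^2) dx + (0) dy + (0) dz.
Step 2: Apply d again. Using the 1-form formula, the coefficient of dx ∧ dy in d(df) is ∂^2 f/∂x ∂y - ∂^2 f/∂y ∂x = (0) - (0) = 0 (equality of mixed partials for smooth f).
Similarly for dx ∧ dz and dy ∧ dz — all coefficients vanish. So d(df) = 0.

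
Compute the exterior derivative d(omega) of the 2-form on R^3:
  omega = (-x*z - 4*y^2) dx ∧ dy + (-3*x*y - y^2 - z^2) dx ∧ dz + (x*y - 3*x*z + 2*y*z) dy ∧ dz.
d(omega) = (2*x + 3*y - 3*z) dx ∧ dy ∧ dz

For a 2-form omega = sum_{i<j} g_{ij} dx_i ∧ dx_j, the exterior derivative is
  d(omega) = sum_{i<j} d(g_{ij}) ∧ dx_i ∧ dx_j = sum_{i<j, k} (∂g_{ij}/∂x_k) dx_k ∧ dx_i ∧ dx_j.
Expand each term, using dx_k ∧ dx_i ∧ dx_j = sgn(permutation) dx_{(a)} ∧ dx_{(b)} ∧ dx_{(c)} with (a < b < c) sorted:
  d(-x*z - 4*y^2) includes (∂/∂z)(-x*z - 4*y^2) dz = (-x) dz, which multiplied by dx ∧ dy gives (-x) dx ∧ dy ∧ dz
  d(-3*x*y - y^2 - z^2) includes (∂/∂y)(-3*x*y - y^2 - z^2) dy = (-3*x - 2*y) dy, which multiplied by dx ∧ dz gives (3*x + 2*y) dx ∧ dy ∧ dz
  d(x*y - 3*x*z + 2*y*z) includes (∂/∂x)(x*y - 3*x*z + 2*y*z) dx = (y - 3*z) dx, which multiplied by dy ∧ dz gives (y - 3*z) dx ∧ dy ∧ dz
Collecting like 3-forms: d(omega) = (2*x + 3*y - 3*z) dx ∧ dy ∧ dz.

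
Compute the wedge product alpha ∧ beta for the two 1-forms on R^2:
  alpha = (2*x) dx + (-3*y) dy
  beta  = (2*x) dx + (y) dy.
alpha ∧ beta = (8*x*y) dx ∧ dy

Distribute the wedge, using dx_i ∧ dx_j = -dx_j ∧ dx_i and dx_i ∧ dx_i = 0. For each pair (i, j) with i < j, the coefficient of dx_i ∧ dx_j in alpha ∧ beta is (alpha_i * beta_j - alpha_j * beta_i). Collecting: alpha ∧ beta = (8*x*y) dx ∧ dy.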